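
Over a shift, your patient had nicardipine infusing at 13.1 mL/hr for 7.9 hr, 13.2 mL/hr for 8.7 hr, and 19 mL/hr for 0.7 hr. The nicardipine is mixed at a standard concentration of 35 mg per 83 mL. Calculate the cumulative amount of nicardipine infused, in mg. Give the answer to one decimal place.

Concentration = 35 mg ÷ 83 mL = 0.4216867 mg/mL
Stage 1: 13.1 mL/hr × 7.9 hr = 103.49 mL → 103.49 mL × 0.4216867 mg/mL = 43.64036 mg
Stage 2: 13.2 mL/hr × 8.7 hr = 114.84 mL → 114.84 mL × 0.4216867 mg/mL = 48.42651 mg
Stage 3: 19 mL/hr × 0.7 hr = 13.3 mL → 13.3 mL × 0.4216867 mg/mL = 5.608434 mg
Total = 43.64036 + 48.42651 + 5.608434 = 97.6753 mg

97.7 mg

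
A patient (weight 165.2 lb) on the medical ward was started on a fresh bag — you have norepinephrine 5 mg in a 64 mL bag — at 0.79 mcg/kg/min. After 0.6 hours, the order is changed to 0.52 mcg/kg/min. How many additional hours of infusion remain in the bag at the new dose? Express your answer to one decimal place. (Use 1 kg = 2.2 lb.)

Initial rate:
Weight = 165.2 lb ÷ 2.2 lb/kg = 75.09091 kg
Dose = 0.79 mcg/kg/min × 75.09091 kg = 59.32182 mcg/min
59.32182 mcg/min × 60 min/hr = 3559.309 mcg/hr
Concentration = 5 mg ÷ 64 mL = 0.078125 mg/mL = 78.125 mcg/mL
Rate = 3559.309 mcg/hr ÷ 78.125 mcg/mL = 45.55916 mL/hr
Volume infused so far = 45.55916 mL/hr × 0.6 hr = 27.33549 mL
Volume remaining = 64 − 27.33549 = 36.66451 mL
New rate:
Dose = 0.52 mcg/kg/min × 75.09091 kg = 39.04727 mcg/min
39.04727 mcg/min × 60 min/hr = 2342.836 mcg/hr
Rate = 2342.836 mcg/hr ÷ 78.125 mcg/mL = 29.98831 mL/hr
Time remaining = 36.66451 mL ÷ 29.98831 mL/hr = 1.222627 hr

1.2 hours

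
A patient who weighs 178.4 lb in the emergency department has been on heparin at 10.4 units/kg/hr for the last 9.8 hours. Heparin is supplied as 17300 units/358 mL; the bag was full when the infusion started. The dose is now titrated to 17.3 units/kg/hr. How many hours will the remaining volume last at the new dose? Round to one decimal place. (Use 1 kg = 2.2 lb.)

Initial rate:
Weight = 178.4 lb ÷ 2.2 lb/kg = 81.09091 kg
Dose = 10.4 units/kg/hr × 81.09091 kg = 843.3455 units/hr
Concentration = 17300 units ÷ 358 mL = 48.32402 units/mL
Rate = 843.3455 units/hr ÷ 48.32402 units/mL = 17.45189 mL/hr
Volume infused so far = 17.45189 mL/hr × 9.8 hr = 171.0285 mL
Volume remaining = 358 − 171.0285 = 186.9715 mL
New rate:
Dose = 17.3 units/kg/hr × 81.09091 kg = 1402.873 units/hr
Rate = 1402.873 units/hr ÷ 48.32402 units/mL = 29.03055 mL/hr
Time remaining = 186.9715 mL ÷ 29.03055 mL/hr = 6.440509 hr

6.4 hours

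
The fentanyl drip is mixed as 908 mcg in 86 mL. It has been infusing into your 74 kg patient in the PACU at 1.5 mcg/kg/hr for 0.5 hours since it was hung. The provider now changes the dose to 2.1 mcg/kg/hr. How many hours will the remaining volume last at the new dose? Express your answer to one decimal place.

5.5 hours

Initial rate:
Dose = 1.5 mcg/kg/hr × 74 kg = 111 mcg/hr
Concentration = 908 mcg ÷ 86 mL = 10.55814 mcg/mL
Rate = 111 mcg/hr ÷ 10.55814 mcg/mL = 10.51322 mL/hr
Volume infused so far = 10.51322 mL/hr × 0.5 hr = 5.256608 mL
Volume remaining = 86 − 5.256608 = 80.74339 mL
New rate:
Dose = 2.1 mcg/kg/hr × 74 kg = 155.4 mcg/hr
Rate = 155.4 mcg/hr ÷ 10.55814 mcg/mL = 14.7185 mL/hr
Time remaining = 80.74339 mL ÷ 14.7185 mL/hr = 5.485843 hr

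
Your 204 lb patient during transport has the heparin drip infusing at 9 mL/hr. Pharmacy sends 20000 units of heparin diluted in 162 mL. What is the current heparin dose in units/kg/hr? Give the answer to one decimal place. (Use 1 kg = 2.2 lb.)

Weight = 204 lb ÷ 2.2 lb/kg = 92.72727 kg
Concentration = 20000 units ÷ 162 mL = 123.4568 units/mL
Drug rate = 9 mL/hr × 123.4568 units/mL = 1111.111 units/hr
1111.111 units/hr ÷ 92.72727 kg = 11.98257 units/kg/hr

12.0 units/kg/hr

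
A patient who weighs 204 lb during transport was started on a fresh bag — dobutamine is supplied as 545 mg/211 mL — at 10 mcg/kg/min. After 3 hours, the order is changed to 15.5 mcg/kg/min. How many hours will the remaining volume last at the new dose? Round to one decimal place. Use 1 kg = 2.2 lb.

4.4 hours

Initial rate:
Weight = 204 lb ÷ 2.2 lb/kg = 92.72727 kg
Dose = 10 mcg/kg/min × 92.72727 kg = 927.2727 mcg/min
927.2727 mcg/min × 60 min/hr = 55636.36 mcg/hr
Concentration = 545 mg ÷ 211 mL = 2.582938 mg/mL = 2582.938 mcg/mL
Rate = 55636.36 mcg/hr ÷ 2582.938 mcg/mL = 21.53995 mL/hr
Volume infused so far = 21.53995 mL/hr × 3 hr = 64.61985 mL
Volume remaining = 211 − 64.61985 = 146.3802 mL
New rate:
Dose = 15.5 mcg/kg/min × 92.72727 kg = 1437.273 mcg/min
1437.273 mcg/min × 60 min/hr = 86236.36 mcg/hr
Rate = 86236.36 mcg/hr ÷ 2582.938 mcg/mL = 33.38692 mL/hr
Time remaining = 146.3802 mL ÷ 33.38692 mL/hr = 4.384356 hr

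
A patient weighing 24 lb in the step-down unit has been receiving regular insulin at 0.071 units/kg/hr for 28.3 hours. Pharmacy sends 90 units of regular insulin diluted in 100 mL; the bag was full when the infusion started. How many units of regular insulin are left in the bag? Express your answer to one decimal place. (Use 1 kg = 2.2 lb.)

Weight = 24 lb ÷ 2.2 lb/kg = 10.90909 kg
Dose = 0.071 units/kg/hr × 10.90909 kg = 0.7745455 units/hr
Concentration = 90 units ÷ 100 mL = 0.9 units/mL
Rate = 0.7745455 units/hr ÷ 0.9 units/mL = 0.8606061 mL/hr
Volume infused = 0.8606061 mL/hr × 28.3 hr = 24.35515 mL
Volume remaining = 100 − 24.35515 = 75.64485 mL
Drug remaining = 75.64485 mL × 0.9 units/mL = 68.08036 units

68.1 units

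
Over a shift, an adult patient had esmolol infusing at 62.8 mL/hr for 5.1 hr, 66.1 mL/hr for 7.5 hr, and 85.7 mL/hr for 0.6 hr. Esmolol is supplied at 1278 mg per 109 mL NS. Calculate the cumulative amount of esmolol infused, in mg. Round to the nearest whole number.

10171 mg

Concentration = 1278 mg ÷ 109 mL = 11.72477 mg/mL
Stage 1: 62.8 mL/hr × 5.1 hr = 320.28 mL → 320.28 mL × 11.72477 mg/mL = 3755.21 mg
Stage 2: 66.1 mL/hr × 7.5 hr = 495.75 mL → 495.75 mL × 11.72477 mg/mL = 5812.555 mg
Stage 3: 85.7 mL/hr × 0.6 hr = 51.42 mL → 51.42 mL × 11.72477 mg/mL = 602.8877 mg
Total = 3755.21 + 5812.555 + 602.8877 = 10170.65 mg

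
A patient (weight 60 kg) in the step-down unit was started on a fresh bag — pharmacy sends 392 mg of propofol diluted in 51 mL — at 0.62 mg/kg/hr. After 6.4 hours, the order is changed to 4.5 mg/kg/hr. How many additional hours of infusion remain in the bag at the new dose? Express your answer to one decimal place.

Initial rate:
Dose = 0.62 mg/kg/hr × 60 kg = 37.2 mg/hr
Concentration = 392 mg ÷ 51 mL = 7.686275 mg/mL
Rate = 37.2 mg/hr ÷ 7.686275 mg/mL = 4.839796 mL/hr
Volume infused so far = 4.839796 mL/hr × 6.4 hr = 30.97469 mL
Volume remaining = 51 − 30.97469 = 20.02531 mL
New rate:
Dose = 4.5 mg/kg/hr × 60 kg = 270 mg/hr
Rate = 270 mg/hr ÷ 7.686275 mg/mL = 35.12755 mL/hr
Time remaining = 20.02531 mL ÷ 35.12755 mL/hr = 0.5700741 hr

0.6 hours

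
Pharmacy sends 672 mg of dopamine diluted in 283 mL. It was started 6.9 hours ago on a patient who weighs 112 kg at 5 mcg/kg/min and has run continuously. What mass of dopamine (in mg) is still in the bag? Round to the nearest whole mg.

Dose = 5 mcg/kg/min × 112 kg = 560 mcg/min
560 mcg/min × 60 min/hr = 33600 mcg/hr
Concentration = 672 mg ÷ 283 mL = 2.374558 mg/mL = 2374.558 mcg/mL
Rate = 33600 mcg/hr ÷ 2374.558 mcg/mL = 14.15 mL/hr
Volume infused = 14.15 mL/hr × 6.9 hr = 97.635 mL
Volume remaining = 283 − 97.635 = 185.365 mL
Drug remaining = 185.365 mL × 2374.558 mcg/mL = 440160 mcg = 440.16 mg

440 mg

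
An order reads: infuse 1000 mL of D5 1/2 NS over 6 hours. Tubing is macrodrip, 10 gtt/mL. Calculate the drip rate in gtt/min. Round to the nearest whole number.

1000 mL ÷ (6 hr × 60 = 360 min) = 2.777778 mL/min
2.777778 mL/min × 10 gtt/mL = 27.77778 gtt/min

28 gtt/min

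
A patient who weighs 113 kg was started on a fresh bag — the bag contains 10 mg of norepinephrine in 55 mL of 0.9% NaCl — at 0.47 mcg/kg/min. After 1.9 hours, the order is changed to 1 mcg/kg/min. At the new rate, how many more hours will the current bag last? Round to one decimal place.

Initial rate:
Dose = 0.47 mcg/kg/min × 113 kg = 53.11 mcg/min
53.11 mcg/min × 60 min/hr = 3186.6 mcg/hr
Concentration = 10 mg ÷ 55 mL = 0.1818182 mg/mL = 181.8182 mcg/mL
Rate = 3186.6 mcg/hr ÷ 181.8182 mcg/mL = 17.5263 mL/hr
Volume infused so far = 17.5263 mL/hr × 1.9 hr = 33.29997 mL
Volume remaining = 55 − 33.29997 = 21.70003 mL
New rate:
Dose = 1 mcg/kg/min × 113 kg = 113 mcg/min
113 mcg/min × 60 min/hr = 6780 mcg/hr
Rate = 6780 mcg/hr ÷ 181.8182 mcg/mL = 37.29 mL/hr
Time remaining = 21.70003 mL ÷ 37.29 mL/hr = 0.5819263 hr

0.6 hours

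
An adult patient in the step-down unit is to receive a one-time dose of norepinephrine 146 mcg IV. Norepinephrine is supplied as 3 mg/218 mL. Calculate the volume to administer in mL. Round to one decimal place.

Concentration = 3 mg ÷ 218 mL = 0.01376147 mg/mL = 13.76147 mcg/mL
Volume = 146 mcg ÷ 13.76147 mcg/mL = 10.60933 mL

10.6 mL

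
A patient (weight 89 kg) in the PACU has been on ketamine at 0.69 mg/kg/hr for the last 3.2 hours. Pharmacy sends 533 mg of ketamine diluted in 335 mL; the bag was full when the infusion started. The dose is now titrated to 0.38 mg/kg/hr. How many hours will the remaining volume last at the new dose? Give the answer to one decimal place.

9.9 hours

Initial rate:
Dose = 0.69 mg/kg/hr × 89 kg = 61.41 mg/hr
Concentration = 533 mg ÷ 335 mL = 1.591045 mg/mL
Rate = 61.41 mg/hr ÷ 1.591045 mg/mL = 38.59728 mL/hr
Volume infused so far = 38.59728 mL/hr × 3.2 hr = 123.5113 mL
Volume remaining = 335 − 123.5113 = 211.4887 mL
New rate:
Dose = 0.38 mg/kg/hr × 89 kg = 33.82 mg/hr
Rate = 33.82 mg/hr ÷ 1.591045 mg/mL = 21.25647 mL/hr
Time remaining = 211.4887 mL ÷ 21.25647 mL/hr = 9.949379 hr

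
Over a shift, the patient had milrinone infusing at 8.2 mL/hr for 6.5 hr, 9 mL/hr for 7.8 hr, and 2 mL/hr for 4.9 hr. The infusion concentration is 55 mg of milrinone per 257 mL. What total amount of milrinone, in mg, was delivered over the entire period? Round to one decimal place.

Concentration = 55 mg ÷ 257 mL = 0.2140078 mg/mL
Stage 1: 8.2 mL/hr × 6.5 hr = 53.3 mL → 53.3 mL × 0.2140078 mg/mL = 11.40661 mg
Stage 2: 9 mL/hr × 7.8 hr = 70.2 mL → 70.2 mL × 0.2140078 mg/mL = 15.02335 mg
Stage 3: 2 mL/hr × 4.9 hr = 9.8 mL → 9.8 mL × 0.2140078 mg/mL = 2.097276 mg
Total = 11.40661 + 15.02335 + 2.097276 = 28.52724 mg

28.5 mg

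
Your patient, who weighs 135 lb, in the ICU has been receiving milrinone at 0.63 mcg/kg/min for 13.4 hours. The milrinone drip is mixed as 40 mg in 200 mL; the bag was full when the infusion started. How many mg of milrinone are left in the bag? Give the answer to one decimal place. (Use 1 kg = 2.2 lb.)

Weight = 135 lb ÷ 2.2 lb/kg = 61.36364 kg
Dose = 0.63 mcg/kg/min × 61.36364 kg = 38.65909 mcg/min
38.65909 mcg/min × 60 min/hr = 2319.545 mcg/hr
Concentration = 40 mg ÷ 200 mL = 0.2 mg/mL = 200 mcg/mL
Rate = 2319.545 mcg/hr ÷ 200 mcg/mL = 11.59773 mL/hr
Volume infused = 11.59773 mL/hr × 13.4 hr = 155.4095 mL
Volume remaining = 200 − 155.4095 = 44.59045 mL
Drug remaining = 44.59045 mL × 200 mcg/mL = 8918.091 mcg = 8.918091 mg

8.9 mg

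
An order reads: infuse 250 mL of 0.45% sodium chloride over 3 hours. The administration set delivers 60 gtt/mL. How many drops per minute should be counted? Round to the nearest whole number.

83 gtt/min

250 mL ÷ (3 hr × 60 = 180 min) = 1.388889 mL/min
1.388889 mL/min × 60 gtt/mL = 83.33333 gtt/min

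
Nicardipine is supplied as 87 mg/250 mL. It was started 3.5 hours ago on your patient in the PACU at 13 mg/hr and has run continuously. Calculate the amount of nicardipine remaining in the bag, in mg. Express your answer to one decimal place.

Concentration = 87 mg ÷ 250 mL = 0.348 mg/mL
Rate = 13 mg/hr ÷ 0.348 mg/mL = 37.35632 mL/hr
Volume infused = 37.35632 mL/hr × 3.5 hr = 130.7471 mL
Volume remaining = 250 − 130.7471 = 119.2529 mL
Drug remaining = 119.2529 mL × 0.348 mg/mL = 41.5 mg

41.5 mg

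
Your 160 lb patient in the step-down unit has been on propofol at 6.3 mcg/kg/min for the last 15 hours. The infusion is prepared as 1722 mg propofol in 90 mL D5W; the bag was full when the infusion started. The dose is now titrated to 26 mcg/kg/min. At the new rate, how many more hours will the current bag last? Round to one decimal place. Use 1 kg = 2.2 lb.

11.5 hours

Initial rate:
Weight = 160 lb ÷ 2.2 lb/kg = 72.72727 kg
Dose = 6.3 mcg/kg/min × 72.72727 kg = 458.1818 mcg/min
458.1818 mcg/min × 60 min/hr = 27490.91 mcg/hr
Concentration = 1722 mg ÷ 90 mL = 19.13333 mg/mL = 19133.33 mcg/mL
Rate = 27490.91 mcg/hr ÷ 19133.33 mcg/mL = 1.436807 mL/hr
Volume infused so far = 1.436807 mL/hr × 15 hr = 21.55211 mL
Volume remaining = 90 − 21.55211 = 68.44789 mL
New rate:
Dose = 26 mcg/kg/min × 72.72727 kg = 1890.909 mcg/min
1890.909 mcg/min × 60 min/hr = 113454.5 mcg/hr
Rate = 113454.5 mcg/hr ÷ 19133.33 mcg/mL = 5.92968 mL/hr
Time remaining = 68.44789 mL ÷ 5.92968 mL/hr = 11.54327 hr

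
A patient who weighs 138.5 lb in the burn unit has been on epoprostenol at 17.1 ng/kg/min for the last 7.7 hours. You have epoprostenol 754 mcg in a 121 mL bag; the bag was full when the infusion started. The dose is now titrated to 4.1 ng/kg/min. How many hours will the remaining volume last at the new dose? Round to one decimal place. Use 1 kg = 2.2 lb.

16.6 hours

Initial rate:
Weight = 138.5 lb ÷ 2.2 lb/kg = 62.95455 kg
Dose = 17.1 ng/kg/min × 62.95455 kg = 1076.523 ng/min
1076.523 ng/min × 60 min/hr = 64591.36 ng/hr
Concentration = 754 mcg ÷ 121 mL = 6.231405 mcg/mL = 6231.405 ng/mL
Rate = 64591.36 ng/hr ÷ 6231.405 ng/mL = 10.36546 mL/hr
Volume infused so far = 10.36546 mL/hr × 7.7 hr = 79.81402 mL
Volume remaining = 121 − 79.81402 = 41.18598 mL
New rate:
Dose = 4.1 ng/kg/min × 62.95455 kg = 258.1136 ng/min
258.1136 ng/min × 60 min/hr = 15486.82 ng/hr
Rate = 15486.82 ng/hr ÷ 6231.405 ng/mL = 2.485285 mL/hr
Time remaining = 41.18598 mL ÷ 2.485285 mL/hr = 16.57193 hr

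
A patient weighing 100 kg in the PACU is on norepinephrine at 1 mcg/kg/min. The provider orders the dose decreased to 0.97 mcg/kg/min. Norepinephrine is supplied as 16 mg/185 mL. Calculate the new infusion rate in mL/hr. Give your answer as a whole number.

67 mL/hr

Dose = 0.97 mcg/kg/min × 100 kg = 97 mcg/min
97 mcg/min × 60 min/hr = 5820 mcg/hr
Concentration = 16 mg ÷ 185 mL = 0.08648649 mg/mL = 86.48649 mcg/mL
Rate = 5820 mcg/hr ÷ 86.48649 mcg/mL = 67.29375 mL/hr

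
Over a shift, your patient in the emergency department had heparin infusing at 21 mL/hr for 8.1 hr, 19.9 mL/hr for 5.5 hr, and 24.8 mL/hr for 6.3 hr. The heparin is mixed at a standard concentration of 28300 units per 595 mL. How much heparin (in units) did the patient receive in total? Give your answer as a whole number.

Concentration = 28300 units ÷ 595 mL = 47.56303 units/mL
Stage 1: 21 mL/hr × 8.1 hr = 170.1 mL → 170.1 mL × 47.56303 units/mL = 8090.471 units
Stage 2: 19.9 mL/hr × 5.5 hr = 109.45 mL → 109.45 mL × 47.56303 units/mL = 5205.773 units
Stage 3: 24.8 mL/hr × 6.3 hr = 156.24 mL → 156.24 mL × 47.56303 units/mL = 7431.247 units
Total = 8090.471 + 5205.773 + 7431.247 = 20727.49 units

20727 units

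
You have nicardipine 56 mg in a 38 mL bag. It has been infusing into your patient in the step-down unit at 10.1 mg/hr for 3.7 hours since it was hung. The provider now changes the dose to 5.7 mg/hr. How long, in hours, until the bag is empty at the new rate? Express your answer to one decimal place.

3.3 hours

Initial rate:
Concentration = 56 mg ÷ 38 mL = 1.473684 mg/mL
Rate = 10.1 mg/hr ÷ 1.473684 mg/mL = 6.853571 mL/hr
Volume infused so far = 6.853571 mL/hr × 3.7 hr = 25.35821 mL
Volume remaining = 38 − 25.35821 = 12.64179 mL
New rate:
Rate = 5.7 mg/hr ÷ 1.473684 mg/mL = 3.867857 mL/hr
Time remaining = 12.64179 mL ÷ 3.867857 mL/hr = 3.268421 hr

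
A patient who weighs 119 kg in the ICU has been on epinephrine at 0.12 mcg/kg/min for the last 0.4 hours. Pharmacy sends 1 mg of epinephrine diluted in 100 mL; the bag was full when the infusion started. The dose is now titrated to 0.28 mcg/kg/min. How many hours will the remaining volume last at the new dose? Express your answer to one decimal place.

0.3 hours

Initial rate:
Dose = 0.12 mcg/kg/min × 119 kg = 14.28 mcg/min
14.28 mcg/min × 60 min/hr = 856.8 mcg/hr
Concentration = 1 mg ÷ 100 mL = 0.01 mg/mL = 10 mcg/mL
Rate = 856.8 mcg/hr ÷ 10 mcg/mL = 85.68 mL/hr
Volume infused so far = 85.68 mL/hr × 0.4 hr = 34.272 mL
Volume remaining = 100 − 34.272 = 65.728 mL
New rate:
Dose = 0.28 mcg/kg/min × 119 kg = 33.32 mcg/min
33.32 mcg/min × 60 min/hr = 1999.2 mcg/hr
Rate = 1999.2 mcg/hr ÷ 10 mcg/mL = 199.92 mL/hr
Time remaining = 65.728 mL ÷ 199.92 mL/hr = 0.3287715 hr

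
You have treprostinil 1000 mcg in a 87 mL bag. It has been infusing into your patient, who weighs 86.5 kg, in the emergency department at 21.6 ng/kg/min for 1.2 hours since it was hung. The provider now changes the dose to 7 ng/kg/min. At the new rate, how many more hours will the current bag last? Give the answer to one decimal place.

Initial rate:
Dose = 21.6 ng/kg/min × 86.5 kg = 1868.4 ng/min
1868.4 ng/min × 60 min/hr = 112104 ng/hr
Concentration = 1000 mcg ÷ 87 mL = 11.49425 mcg/mL = 11494.25 ng/mL
Rate = 112104 ng/hr ÷ 11494.25 ng/mL = 9.753048 mL/hr
Volume infused so far = 9.753048 mL/hr × 1.2 hr = 11.70366 mL
Volume remaining = 87 − 11.70366 = 75.29634 mL
New rate:
Dose = 7 ng/kg/min × 86.5 kg = 605.5 ng/min
605.5 ng/min × 60 min/hr = 36330 ng/hr
Rate = 36330 ng/hr ÷ 11494.25 ng/mL = 3.16071 mL/hr
Time remaining = 75.29634 mL ÷ 3.16071 mL/hr = 23.8226 hr

23.8 hours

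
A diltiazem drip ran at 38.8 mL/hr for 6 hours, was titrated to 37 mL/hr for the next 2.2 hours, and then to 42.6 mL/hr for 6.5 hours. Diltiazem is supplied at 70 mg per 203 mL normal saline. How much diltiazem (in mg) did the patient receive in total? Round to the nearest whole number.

204 mg

Concentration = 70 mg ÷ 203 mL = 0.3448276 mg/mL
Stage 1: 38.8 mL/hr × 6 hr = 232.8 mL → 232.8 mL × 0.3448276 mg/mL = 80.27586 mg
Stage 2: 37 mL/hr × 2.2 hr = 81.4 mL → 81.4 mL × 0.3448276 mg/mL = 28.06897 mg
Stage 3: 42.6 mL/hr × 6.5 hr = 276.9 mL → 276.9 mL × 0.3448276 mg/mL = 95.48276 mg
Total = 80.27586 + 28.06897 + 95.48276 = 203.8276 mg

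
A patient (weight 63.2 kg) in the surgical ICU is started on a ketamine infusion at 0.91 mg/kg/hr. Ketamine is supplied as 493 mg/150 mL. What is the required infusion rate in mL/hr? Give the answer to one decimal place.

Dose = 0.91 mg/kg/hr × 63.2 kg = 57.512 mg/hr
Concentration = 493 mg ÷ 150 mL = 3.286667 mg/mL
Rate = 57.512 mg/hr ÷ 3.286667 mg/mL = 17.49858 mL/hr

17.5 mL/hr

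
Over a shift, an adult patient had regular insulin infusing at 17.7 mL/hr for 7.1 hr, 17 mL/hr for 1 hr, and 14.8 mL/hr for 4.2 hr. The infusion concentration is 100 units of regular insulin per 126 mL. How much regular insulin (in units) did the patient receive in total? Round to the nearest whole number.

Concentration = 100 units ÷ 126 mL = 0.7936508 units/mL
Stage 1: 17.7 mL/hr × 7.1 hr = 125.67 mL → 125.67 mL × 0.7936508 units/mL = 99.7381 units
Stage 2: 17 mL/hr × 1 hr = 17 mL → 17 mL × 0.7936508 units/mL = 13.49206 units
Stage 3: 14.8 mL/hr × 4.2 hr = 62.16 mL → 62.16 mL × 0.7936508 units/mL = 49.33333 units
Total = 99.7381 + 13.49206 + 49.33333 = 162.5635 units

163 units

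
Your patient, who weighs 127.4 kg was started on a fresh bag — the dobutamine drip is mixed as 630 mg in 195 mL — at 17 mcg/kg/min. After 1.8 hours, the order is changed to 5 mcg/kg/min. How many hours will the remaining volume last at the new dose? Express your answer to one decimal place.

10.4 hours

Initial rate:
Dose = 17 mcg/kg/min × 127.4 kg = 2165.8 mcg/min
2165.8 mcg/min × 60 min/hr = 129948 mcg/hr
Concentration = 630 mg ÷ 195 mL = 3.230769 mg/mL = 3230.769 mcg/mL
Rate = 129948 mcg/hr ÷ 3230.769 mcg/mL = 40.222 mL/hr
Volume infused so far = 40.222 mL/hr × 1.8 hr = 72.3996 mL
Volume remaining = 195 − 72.3996 = 122.6004 mL
New rate:
Dose = 5 mcg/kg/min × 127.4 kg = 637 mcg/min
637 mcg/min × 60 min/hr = 38220 mcg/hr
Rate = 38220 mcg/hr ÷ 3230.769 mcg/mL = 11.83 mL/hr
Time remaining = 122.6004 mL ÷ 11.83 mL/hr = 10.36352 hr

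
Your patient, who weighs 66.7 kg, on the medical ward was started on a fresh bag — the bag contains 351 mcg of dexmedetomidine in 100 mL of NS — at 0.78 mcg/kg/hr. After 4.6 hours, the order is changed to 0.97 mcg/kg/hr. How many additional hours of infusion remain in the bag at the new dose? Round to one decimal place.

Initial rate:
Dose = 0.78 mcg/kg/hr × 66.7 kg = 52.026 mcg/hr
Concentration = 351 mcg ÷ 100 mL = 3.51 mcg/mL
Rate = 52.026 mcg/hr ÷ 3.51 mcg/mL = 14.82222 mL/hr
Volume infused so far = 14.82222 mL/hr × 4.6 hr = 68.18222 mL
Volume remaining = 100 − 68.18222 = 31.81778 mL
New rate:
Dose = 0.97 mcg/kg/hr × 66.7 kg = 64.699 mcg/hr
Rate = 64.699 mcg/hr ÷ 3.51 mcg/mL = 18.43276 mL/hr
Time remaining = 31.81778 mL ÷ 18.43276 mL/hr = 1.726153 hr

1.7 hours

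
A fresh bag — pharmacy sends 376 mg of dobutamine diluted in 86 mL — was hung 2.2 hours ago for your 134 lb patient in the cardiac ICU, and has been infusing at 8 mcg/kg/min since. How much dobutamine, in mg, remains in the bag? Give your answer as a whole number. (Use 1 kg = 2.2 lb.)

312 mg

Weight = 134 lb ÷ 2.2 lb/kg = 60.90909 kg
Dose = 8 mcg/kg/min × 60.90909 kg = 487.2727 mcg/min
487.2727 mcg/min × 60 min/hr = 29236.36 mcg/hr
Concentration = 376 mg ÷ 86 mL = 4.372093 mg/mL = 4372.093 mcg/mL
Rate = 29236.36 mcg/hr ÷ 4372.093 mcg/mL = 6.687041 mL/hr
Volume infused = 6.687041 mL/hr × 2.2 hr = 14.71149 mL
Volume remaining = 86 − 14.71149 = 71.28851 mL
Drug remaining = 71.28851 mL × 4372.093 mcg/mL = 311680 mcg = 311.68 mg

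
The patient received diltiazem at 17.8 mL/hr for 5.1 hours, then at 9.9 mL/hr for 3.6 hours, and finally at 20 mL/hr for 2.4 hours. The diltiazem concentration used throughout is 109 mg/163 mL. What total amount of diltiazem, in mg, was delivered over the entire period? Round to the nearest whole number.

117 mg

Concentration = 109 mg ÷ 163 mL = 0.6687117 mg/mL
Stage 1: 17.8 mL/hr × 5.1 hr = 90.78 mL → 90.78 mL × 0.6687117 mg/mL = 60.70564 mg
Stage 2: 9.9 mL/hr × 3.6 hr = 35.64 mL → 35.64 mL × 0.6687117 mg/mL = 23.83288 mg
Stage 3: 20 mL/hr × 2.4 hr = 48 mL → 48 mL × 0.6687117 mg/mL = 32.09816 mg
Total = 60.70564 + 23.83288 + 32.09816 = 116.6367 mg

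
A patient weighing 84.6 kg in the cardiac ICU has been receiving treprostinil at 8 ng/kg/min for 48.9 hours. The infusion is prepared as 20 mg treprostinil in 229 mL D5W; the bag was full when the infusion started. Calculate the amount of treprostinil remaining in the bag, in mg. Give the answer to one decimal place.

18.0 mg

Dose = 8 ng/kg/min × 84.6 kg = 676.8 ng/min
676.8 ng/min × 60 min/hr = 40608 ng/hr
Concentration = 20 mg ÷ 229 mL = 0.08733624 mg/mL = 87336.24 ng/mL
Rate = 40608 ng/hr ÷ 87336.24 ng/mL = 0.4649616 mL/hr
Volume infused = 0.4649616 mL/hr × 48.9 hr = 22.73662 mL
Volume remaining = 229 − 22.73662 = 206.2634 mL
Drug remaining = 206.2634 mL × 87336.24 ng/mL = 18014269 ng = 18.01427 mg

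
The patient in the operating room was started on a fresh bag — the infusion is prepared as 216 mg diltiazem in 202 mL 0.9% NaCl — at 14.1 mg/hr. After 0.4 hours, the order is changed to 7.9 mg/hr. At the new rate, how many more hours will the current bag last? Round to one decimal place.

Initial rate:
Concentration = 216 mg ÷ 202 mL = 1.069307 mg/mL
Rate = 14.1 mg/hr ÷ 1.069307 mg/mL = 13.18611 mL/hr
Volume infused so far = 13.18611 mL/hr × 0.4 hr = 5.274444 mL
Volume remaining = 202 − 5.274444 = 196.7256 mL
New rate:
Rate = 7.9 mg/hr ÷ 1.069307 mg/mL = 7.387963 mL/hr
Time remaining = 196.7256 mL ÷ 7.387963 mL/hr = 26.62785 hr

26.6 hours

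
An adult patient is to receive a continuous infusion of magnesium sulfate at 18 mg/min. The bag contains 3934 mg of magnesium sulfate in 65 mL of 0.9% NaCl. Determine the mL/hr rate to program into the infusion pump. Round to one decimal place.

18 mg/min × 60 min/hr = 1080 mg/hr
Concentration = 3934 mg ÷ 65 mL = 60.52308 mg/mL
Rate = 1080 mg/hr ÷ 60.52308 mg/mL = 17.84443 mL/hr

17.8 mL/hr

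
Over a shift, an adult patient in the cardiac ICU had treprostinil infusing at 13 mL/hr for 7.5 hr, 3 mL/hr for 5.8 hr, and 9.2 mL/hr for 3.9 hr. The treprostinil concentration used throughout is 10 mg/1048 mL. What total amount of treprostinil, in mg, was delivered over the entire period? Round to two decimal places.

1.44 mg

Concentration = 10 mg ÷ 1048 mL = 0.009541985 mg/mL
Stage 1: 13 mL/hr × 7.5 hr = 97.5 mL → 97.5 mL × 0.009541985 mg/mL = 0.9303435 mg
Stage 2: 3 mL/hr × 5.8 hr = 17.4 mL → 17.4 mL × 0.009541985 mg/mL = 0.1660305 mg
Stage 3: 9.2 mL/hr × 3.9 hr = 35.88 mL → 35.88 mL × 0.009541985 mg/mL = 0.3423664 mg
Total = 0.9303435 + 0.1660305 + 0.3423664 = 1.43874 mg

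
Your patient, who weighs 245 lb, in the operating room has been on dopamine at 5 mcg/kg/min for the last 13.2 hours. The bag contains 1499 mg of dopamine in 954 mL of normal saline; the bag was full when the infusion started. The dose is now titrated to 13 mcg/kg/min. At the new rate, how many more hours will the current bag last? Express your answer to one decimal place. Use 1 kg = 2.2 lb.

Initial rate:
Weight = 245 lb ÷ 2.2 lb/kg = 111.3636 kg
Dose = 5 mcg/kg/min × 111.3636 kg = 556.8182 mcg/min
556.8182 mcg/min × 60 min/hr = 33409.09 mcg/hr
Concentration = 1499 mg ÷ 954 mL = 1.571279 mg/mL = 1571.279 mcg/mL
Rate = 33409.09 mcg/hr ÷ 1571.279 mcg/mL = 21.26236 mL/hr
Volume infused so far = 21.26236 mL/hr × 13.2 hr = 280.6631 mL
Volume remaining = 954 − 280.6631 = 673.3369 mL
New rate:
Dose = 13 mcg/kg/min × 111.3636 kg = 1447.727 mcg/min
1447.727 mcg/min × 60 min/hr = 86863.64 mcg/hr
Rate = 86863.64 mcg/hr ÷ 1571.279 mcg/mL = 55.28213 mL/hr
Time remaining = 673.3369 mL ÷ 55.28213 mL/hr = 12.18001 hr

12.2 hours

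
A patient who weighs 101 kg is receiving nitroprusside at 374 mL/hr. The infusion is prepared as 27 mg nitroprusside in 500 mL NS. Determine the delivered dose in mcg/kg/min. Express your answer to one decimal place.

3.3 mcg/kg/min

Concentration = 27 mg ÷ 500 mL = 0.054 mg/mL = 54 mcg/mL
Drug rate = 374 mL/hr × 54 mcg/mL = 20196 mcg/hr
20196 mcg/hr ÷ 60 min/hr = 336.6 mcg/min
336.6 mcg/min ÷ 101 kg = 3.332673 mcg/kg/min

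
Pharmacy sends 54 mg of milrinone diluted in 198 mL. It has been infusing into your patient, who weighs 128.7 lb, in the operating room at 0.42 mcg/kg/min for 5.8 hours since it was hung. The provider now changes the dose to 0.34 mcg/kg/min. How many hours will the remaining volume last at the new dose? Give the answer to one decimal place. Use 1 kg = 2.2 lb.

Initial rate:
Weight = 128.7 lb ÷ 2.2 lb/kg = 58.5 kg
Dose = 0.42 mcg/kg/min × 58.5 kg = 24.57 mcg/min
24.57 mcg/min × 60 min/hr = 1474.2 mcg/hr
Concentration = 54 mg ÷ 198 mL = 0.2727273 mg/mL = 272.7273 mcg/mL
Rate = 1474.2 mcg/hr ÷ 272.7273 mcg/mL = 5.4054 mL/hr
Volume infused so far = 5.4054 mL/hr × 5.8 hr = 31.35132 mL
Volume remaining = 198 − 31.35132 = 166.6487 mL
New rate:
Dose = 0.34 mcg/kg/min × 58.5 kg = 19.89 mcg/min
19.89 mcg/min × 60 min/hr = 1193.4 mcg/hr
Rate = 1193.4 mcg/hr ÷ 272.7273 mcg/mL = 4.3758 mL/hr
Time remaining = 166.6487 mL ÷ 4.3758 mL/hr = 38.08416 hr

38.1 hours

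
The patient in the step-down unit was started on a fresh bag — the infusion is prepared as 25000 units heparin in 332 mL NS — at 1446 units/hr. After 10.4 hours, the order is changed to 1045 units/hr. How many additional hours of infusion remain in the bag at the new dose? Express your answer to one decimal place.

9.5 hours

Initial rate:
Concentration = 25000 units ÷ 332 mL = 75.3012 units/mL
Rate = 1446 units/hr ÷ 75.3012 units/mL = 19.20288 mL/hr
Volume infused so far = 19.20288 mL/hr × 10.4 hr = 199.71 mL
Volume remaining = 332 − 199.71 = 132.29 mL
New rate:
Rate = 1045 units/hr ÷ 75.3012 units/mL = 13.8776 mL/hr
Time remaining = 132.29 mL ÷ 13.8776 mL/hr = 9.532632 hr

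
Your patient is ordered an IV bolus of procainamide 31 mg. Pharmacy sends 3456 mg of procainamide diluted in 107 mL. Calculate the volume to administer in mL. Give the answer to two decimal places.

0.96 mL

Concentration = 3456 mg ÷ 107 mL = 32.29907 mg/mL
Volume = 31 mg ÷ 32.29907 mg/mL = 0.9597801 mL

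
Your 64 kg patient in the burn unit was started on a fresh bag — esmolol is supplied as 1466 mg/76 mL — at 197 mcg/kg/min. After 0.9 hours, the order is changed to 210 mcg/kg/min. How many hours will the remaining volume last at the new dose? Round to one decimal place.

1.0 hours

Initial rate:
Dose = 197 mcg/kg/min × 64 kg = 12608 mcg/min
12608 mcg/min × 60 min/hr = 756480 mcg/hr
Concentration = 1466 mg ÷ 76 mL = 19.28947 mg/mL = 19289.47 mcg/mL
Rate = 756480 mcg/hr ÷ 19289.47 mcg/mL = 39.21724 mL/hr
Volume infused so far = 39.21724 mL/hr × 0.9 hr = 35.29552 mL
Volume remaining = 76 − 35.29552 = 40.70448 mL
New rate:
Dose = 210 mcg/kg/min × 64 kg = 13440 mcg/min
13440 mcg/min × 60 min/hr = 806400 mcg/hr
Rate = 806400 mcg/hr ÷ 19289.47 mcg/mL = 41.80518 mL/hr
Time remaining = 40.70448 mL ÷ 41.80518 mL/hr = 0.9736706 hr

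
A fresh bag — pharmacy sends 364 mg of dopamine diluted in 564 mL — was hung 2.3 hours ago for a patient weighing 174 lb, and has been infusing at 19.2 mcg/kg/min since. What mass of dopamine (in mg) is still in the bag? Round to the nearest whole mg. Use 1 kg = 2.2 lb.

154 mg

Weight = 174 lb ÷ 2.2 lb/kg = 79.09091 kg
Dose = 19.2 mcg/kg/min × 79.09091 kg = 1518.545 mcg/min
1518.545 mcg/min × 60 min/hr = 91112.73 mcg/hr
Concentration = 364 mg ÷ 564 mL = 0.6453901 mg/mL = 645.3901 mcg/mL
Rate = 91112.73 mcg/hr ÷ 645.3901 mcg/mL = 141.1747 mL/hr
Volume infused = 141.1747 mL/hr × 2.3 hr = 324.7017 mL
Volume remaining = 564 − 324.7017 = 239.2983 mL
Drug remaining = 239.2983 mL × 645.3901 mcg/mL = 154440.7 mcg = 154.4407 mg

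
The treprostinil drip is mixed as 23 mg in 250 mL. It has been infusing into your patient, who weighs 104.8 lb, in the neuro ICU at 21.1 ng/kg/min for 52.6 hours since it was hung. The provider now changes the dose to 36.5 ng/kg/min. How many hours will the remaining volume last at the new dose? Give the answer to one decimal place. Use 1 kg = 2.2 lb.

Initial rate:
Weight = 104.8 lb ÷ 2.2 lb/kg = 47.63636 kg
Dose = 21.1 ng/kg/min × 47.63636 kg = 1005.127 ng/min
1005.127 ng/min × 60 min/hr = 60307.64 ng/hr
Concentration = 23 mg ÷ 250 mL = 0.092 mg/mL = 92000 ng/mL
Rate = 60307.64 ng/hr ÷ 92000 ng/mL = 0.6555178 mL/hr
Volume infused so far = 0.6555178 mL/hr × 52.6 hr = 34.48024 mL
Volume remaining = 250 − 34.48024 = 215.5198 mL
New rate:
Dose = 36.5 ng/kg/min × 47.63636 kg = 1738.727 ng/min
1738.727 ng/min × 60 min/hr = 104323.6 ng/hr
Rate = 104323.6 ng/hr ÷ 92000 ng/mL = 1.133953 mL/hr
Time remaining = 215.5198 mL ÷ 1.133953 mL/hr = 190.0607 hr

190.1 hours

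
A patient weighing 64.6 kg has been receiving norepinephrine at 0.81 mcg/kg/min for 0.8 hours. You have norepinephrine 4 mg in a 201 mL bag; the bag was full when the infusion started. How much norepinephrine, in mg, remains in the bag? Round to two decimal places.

1.49 mg

Dose = 0.81 mcg/kg/min × 64.6 kg = 52.326 mcg/min
52.326 mcg/min × 60 min/hr = 3139.56 mcg/hr
Concentration = 4 mg ÷ 201 mL = 0.0199005 mg/mL = 19.9005 mcg/mL
Rate = 3139.56 mcg/hr ÷ 19.9005 mcg/mL = 157.7629 mL/hr
Volume infused = 157.7629 mL/hr × 0.8 hr = 126.2103 mL
Volume remaining = 201 − 126.2103 = 74.78969 mL
Drug remaining = 74.78969 mL × 19.9005 mcg/mL = 1488.352 mcg = 1.488352 mg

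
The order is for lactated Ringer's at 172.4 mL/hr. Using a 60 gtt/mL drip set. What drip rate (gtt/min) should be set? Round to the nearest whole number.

172 gtt/min

172.4 mL/hr ÷ 60 min/hr = 2.873333 mL/min
2.873333 mL/min × 60 gtt/mL = 172.4 gtt/min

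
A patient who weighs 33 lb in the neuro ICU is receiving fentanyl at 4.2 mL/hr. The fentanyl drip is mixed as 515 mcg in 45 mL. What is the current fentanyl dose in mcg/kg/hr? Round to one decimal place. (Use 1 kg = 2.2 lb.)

3.2 mcg/kg/hr

Weight = 33 lb ÷ 2.2 lb/kg = 15 kg
Concentration = 515 mcg ÷ 45 mL = 11.44444 mcg/mL
Drug rate = 4.2 mL/hr × 11.44444 mcg/mL = 48.06667 mcg/hr
48.06667 mcg/hr ÷ 15 kg = 3.204444 mcg/kg/hr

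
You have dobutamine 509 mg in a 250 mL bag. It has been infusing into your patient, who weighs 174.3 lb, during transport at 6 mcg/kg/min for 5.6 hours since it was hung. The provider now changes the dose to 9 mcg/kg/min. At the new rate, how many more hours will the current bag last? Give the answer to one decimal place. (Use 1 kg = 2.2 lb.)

Initial rate:
Weight = 174.3 lb ÷ 2.2 lb/kg = 79.22727 kg
Dose = 6 mcg/kg/min × 79.22727 kg = 475.3636 mcg/min
475.3636 mcg/min × 60 min/hr = 28521.82 mcg/hr
Concentration = 509 mg ÷ 250 mL = 2.036 mg/mL = 2036 mcg/mL
Rate = 28521.82 mcg/hr ÷ 2036 mcg/mL = 14.00875 mL/hr
Volume infused so far = 14.00875 mL/hr × 5.6 hr = 78.44901 mL
Volume remaining = 250 − 78.44901 = 171.551 mL
New rate:
Dose = 9 mcg/kg/min × 79.22727 kg = 713.0455 mcg/min
713.0455 mcg/min × 60 min/hr = 42782.73 mcg/hr
Rate = 42782.73 mcg/hr ÷ 2036 mcg/mL = 21.01313 mL/hr
Time remaining = 171.551 mL ÷ 21.01313 mL/hr = 8.163991 hr

8.2 hours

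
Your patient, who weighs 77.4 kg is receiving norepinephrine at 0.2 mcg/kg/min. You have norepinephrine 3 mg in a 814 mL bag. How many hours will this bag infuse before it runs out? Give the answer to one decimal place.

Dose = 0.2 mcg/kg/min × 77.4 kg = 15.48 mcg/min
15.48 mcg/min × 60 min/hr = 928.8 mcg/hr
Concentration = 3 mg ÷ 814 mL = 0.003685504 mg/mL = 3.685504 mcg/mL
Rate = 928.8 mcg/hr ÷ 3.685504 mcg/mL = 252.0144 mL/hr
Duration = 814 mL ÷ 252.0144 mL/hr = 3.229974 hr

3.2 hours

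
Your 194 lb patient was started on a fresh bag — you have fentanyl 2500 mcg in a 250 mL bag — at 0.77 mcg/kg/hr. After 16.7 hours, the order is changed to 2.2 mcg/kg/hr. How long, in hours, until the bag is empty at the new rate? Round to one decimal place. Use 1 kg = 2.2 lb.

Initial rate:
Weight = 194 lb ÷ 2.2 lb/kg = 88.18182 kg
Dose = 0.77 mcg/kg/hr × 88.18182 kg = 67.9 mcg/hr
Concentration = 2500 mcg ÷ 250 mL = 10 mcg/mL
Rate = 67.9 mcg/hr ÷ 10 mcg/mL = 6.79 mL/hr
Volume infused so far = 6.79 mL/hr × 16.7 hr = 113.393 mL
Volume remaining = 250 − 113.393 = 136.607 mL
New rate:
Dose = 2.2 mcg/kg/hr × 88.18182 kg = 194 mcg/hr
Rate = 194 mcg/hr ÷ 10 mcg/mL = 19.4 mL/hr
Time remaining = 136.607 mL ÷ 19.4 mL/hr = 7.041598 hr

7.0 hours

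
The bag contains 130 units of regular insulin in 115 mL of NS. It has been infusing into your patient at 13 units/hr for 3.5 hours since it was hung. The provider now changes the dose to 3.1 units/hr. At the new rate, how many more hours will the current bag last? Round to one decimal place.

Initial rate:
Concentration = 130 units ÷ 115 mL = 1.130435 units/mL
Rate = 13 units/hr ÷ 1.130435 units/mL = 11.5 mL/hr
Volume infused so far = 11.5 mL/hr × 3.5 hr = 40.25 mL
Volume remaining = 115 − 40.25 = 74.75 mL
New rate:
Rate = 3.1 units/hr ÷ 1.130435 units/mL = 2.742308 mL/hr
Time remaining = 74.75 mL ÷ 2.742308 mL/hr = 27.25806 hr

27.3 hours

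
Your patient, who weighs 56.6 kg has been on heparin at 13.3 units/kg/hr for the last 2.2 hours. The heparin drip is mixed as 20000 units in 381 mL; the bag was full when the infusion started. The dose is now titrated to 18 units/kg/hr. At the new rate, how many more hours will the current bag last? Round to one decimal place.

18.0 hours

Initial rate:
Dose = 13.3 units/kg/hr × 56.6 kg = 752.78 units/hr
Concentration = 20000 units ÷ 381 mL = 52.49344 units/mL
Rate = 752.78 units/hr ÷ 52.49344 units/mL = 14.34046 mL/hr
Volume infused so far = 14.34046 mL/hr × 2.2 hr = 31.54901 mL
Volume remaining = 381 − 31.54901 = 349.451 mL
New rate:
Dose = 18 units/kg/hr × 56.6 kg = 1018.8 units/hr
Rate = 1018.8 units/hr ÷ 52.49344 units/mL = 19.40814 mL/hr
Time remaining = 349.451 mL ÷ 19.40814 mL/hr = 18.00538 hr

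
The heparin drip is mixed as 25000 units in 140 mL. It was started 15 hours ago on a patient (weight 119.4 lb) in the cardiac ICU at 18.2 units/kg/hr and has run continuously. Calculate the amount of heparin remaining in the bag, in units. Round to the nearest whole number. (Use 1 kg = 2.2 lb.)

10184 units

Weight = 119.4 lb ÷ 2.2 lb/kg = 54.27273 kg
Dose = 18.2 units/kg/hr × 54.27273 kg = 987.7636 units/hr
Concentration = 25000 units ÷ 140 mL = 178.5714 units/mL
Rate = 987.7636 units/hr ÷ 178.5714 units/mL = 5.531476 mL/hr
Volume infused = 5.531476 mL/hr × 15 hr = 82.97215 mL
Volume remaining = 140 − 82.97215 = 57.02785 mL
Drug remaining = 57.02785 mL × 178.5714 units/mL = 10183.55 units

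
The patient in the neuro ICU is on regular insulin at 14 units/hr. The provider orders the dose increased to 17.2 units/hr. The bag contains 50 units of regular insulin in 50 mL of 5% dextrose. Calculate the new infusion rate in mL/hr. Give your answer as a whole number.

17 mL/hr

Concentration = 50 units ÷ 50 mL = 1 units/mL
Rate = 17.2 units/hr ÷ 1 units/mL = 17.2 mL/hr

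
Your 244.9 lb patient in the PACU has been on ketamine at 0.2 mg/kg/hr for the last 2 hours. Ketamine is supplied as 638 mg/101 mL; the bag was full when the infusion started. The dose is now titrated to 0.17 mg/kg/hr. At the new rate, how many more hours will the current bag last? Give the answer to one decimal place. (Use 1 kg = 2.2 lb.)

31.4 hours

Initial rate:
Weight = 244.9 lb ÷ 2.2 lb/kg = 111.3182 kg
Dose = 0.2 mg/kg/hr × 111.3182 kg = 22.26364 mg/hr
Concentration = 638 mg ÷ 101 mL = 6.316832 mg/mL
Rate = 22.26364 mg/hr ÷ 6.316832 mg/mL = 3.524494 mL/hr
Volume infused so far = 3.524494 mL/hr × 2 hr = 7.048988 mL
Volume remaining = 101 − 7.048988 = 93.95101 mL
New rate:
Dose = 0.17 mg/kg/hr × 111.3182 kg = 18.92409 mg/hr
Rate = 18.92409 mg/hr ÷ 6.316832 mg/mL = 2.99582 mL/hr
Time remaining = 93.95101 mL ÷ 2.99582 mL/hr = 31.3607 hr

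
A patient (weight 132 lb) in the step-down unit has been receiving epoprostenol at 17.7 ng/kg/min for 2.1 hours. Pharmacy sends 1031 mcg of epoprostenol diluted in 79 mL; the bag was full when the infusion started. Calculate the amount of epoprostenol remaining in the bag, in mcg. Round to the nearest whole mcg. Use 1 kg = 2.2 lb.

Weight = 132 lb ÷ 2.2 lb/kg = 60 kg
Dose = 17.7 ng/kg/min × 60 kg = 1062 ng/min
1062 ng/min × 60 min/hr = 63720 ng/hr
Concentration = 1031 mcg ÷ 79 mL = 13.05063 mcg/mL = 13050.63 ng/mL
Rate = 63720 ng/hr ÷ 13050.63 ng/mL = 4.882522 mL/hr
Volume infused = 4.882522 mL/hr × 2.1 hr = 10.2533 mL
Volume remaining = 79 − 10.2533 = 68.7467 mL
Drug remaining = 68.7467 mL × 13050.63 ng/mL = 897188 ng = 897.188 mcg

897 mcg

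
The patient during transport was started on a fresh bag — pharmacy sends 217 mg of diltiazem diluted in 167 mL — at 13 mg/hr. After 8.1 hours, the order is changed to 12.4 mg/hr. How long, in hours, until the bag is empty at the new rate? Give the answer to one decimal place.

Initial rate:
Concentration = 217 mg ÷ 167 mL = 1.299401 mg/mL
Rate = 13 mg/hr ÷ 1.299401 mg/mL = 10.00461 mL/hr
Volume infused so far = 10.00461 mL/hr × 8.1 hr = 81.03733 mL
Volume remaining = 167 − 81.03733 = 85.96267 mL
New rate:
Rate = 12.4 mg/hr ÷ 1.299401 mg/mL = 9.542857 mL/hr
Time remaining = 85.96267 mL ÷ 9.542857 mL/hr = 9.008065 hr

9.0 hours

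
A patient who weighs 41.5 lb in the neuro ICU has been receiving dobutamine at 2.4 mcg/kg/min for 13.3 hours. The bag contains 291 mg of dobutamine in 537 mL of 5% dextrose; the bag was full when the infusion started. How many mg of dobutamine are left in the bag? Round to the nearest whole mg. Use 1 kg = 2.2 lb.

Weight = 41.5 lb ÷ 2.2 lb/kg = 18.86364 kg
Dose = 2.4 mcg/kg/min × 18.86364 kg = 45.27273 mcg/min
45.27273 mcg/min × 60 min/hr = 2716.364 mcg/hr
Concentration = 291 mg ÷ 537 mL = 0.5418994 mg/mL = 541.8994 mcg/mL
Rate = 2716.364 mcg/hr ÷ 541.8994 mcg/mL = 5.012671 mL/hr
Volume infused = 5.012671 mL/hr × 13.3 hr = 66.66852 mL
Volume remaining = 537 − 66.66852 = 470.3315 mL
Drug remaining = 470.3315 mL × 541.8994 mcg/mL = 254872.4 mcg = 254.8724 mg

255 mg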